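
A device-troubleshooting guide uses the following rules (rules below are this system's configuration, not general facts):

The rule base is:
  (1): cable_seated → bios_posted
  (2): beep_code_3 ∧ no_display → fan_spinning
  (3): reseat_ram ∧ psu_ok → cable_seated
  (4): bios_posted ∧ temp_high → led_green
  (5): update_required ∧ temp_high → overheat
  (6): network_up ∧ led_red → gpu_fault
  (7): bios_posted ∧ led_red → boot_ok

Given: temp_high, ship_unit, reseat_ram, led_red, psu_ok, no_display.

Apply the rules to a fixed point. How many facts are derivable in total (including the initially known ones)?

10

Round 1: (3) [reseat_ram ∧ psu_ok → cable_seated]. New: cable_seated.
Round 2: (1) [cable_seated → bios_posted]. New: bios_posted.
Round 3: (4) [bios_posted ∧ temp_high → led_green]; (7) [bios_posted ∧ led_red → boot_ok]. New: led_green, boot_ok.
Closure: {bios_posted, boot_ok, cable_seated, led_green, led_red, no_display, psu_ok, reseat_ram, ship_unit, temp_high} — 10 facts.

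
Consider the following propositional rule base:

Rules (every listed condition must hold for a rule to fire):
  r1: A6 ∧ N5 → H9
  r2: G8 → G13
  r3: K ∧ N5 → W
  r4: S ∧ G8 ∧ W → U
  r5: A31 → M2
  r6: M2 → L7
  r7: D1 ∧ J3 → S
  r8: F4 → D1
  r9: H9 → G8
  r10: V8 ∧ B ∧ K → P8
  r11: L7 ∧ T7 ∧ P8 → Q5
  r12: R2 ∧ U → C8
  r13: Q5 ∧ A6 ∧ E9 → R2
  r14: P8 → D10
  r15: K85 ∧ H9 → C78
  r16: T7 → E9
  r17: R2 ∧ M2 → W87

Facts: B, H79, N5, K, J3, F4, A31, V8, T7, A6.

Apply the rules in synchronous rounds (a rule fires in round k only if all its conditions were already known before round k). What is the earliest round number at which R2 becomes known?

[1] r1 [A6 ∧ N5 → H9]; r3 [K ∧ N5 → W]; r5 [A31 → M2]; r8 [F4 → D1]; r10 [V8 ∧ B ∧ K → P8]; r16 [T7 → E9]. ⇒ new: H9, W, M2, D1, P8, E9.
[2] r6 [M2 → L7]; r7 [D1 ∧ J3 → S]; r9 [H9 → G8]; r14 [P8 → D10]. ⇒ new: L7, S, G8, D10.
[3] r2 [G8 → G13]; r4 [S ∧ G8 ∧ W → U]; r11 [L7 ∧ T7 ∧ P8 → Q5]. ⇒ new: G13, U, Q5.
[4] r13 [Q5 ∧ A6 ∧ E9 → R2]. ⇒ new: R2.
R2 first appears in round 4.

4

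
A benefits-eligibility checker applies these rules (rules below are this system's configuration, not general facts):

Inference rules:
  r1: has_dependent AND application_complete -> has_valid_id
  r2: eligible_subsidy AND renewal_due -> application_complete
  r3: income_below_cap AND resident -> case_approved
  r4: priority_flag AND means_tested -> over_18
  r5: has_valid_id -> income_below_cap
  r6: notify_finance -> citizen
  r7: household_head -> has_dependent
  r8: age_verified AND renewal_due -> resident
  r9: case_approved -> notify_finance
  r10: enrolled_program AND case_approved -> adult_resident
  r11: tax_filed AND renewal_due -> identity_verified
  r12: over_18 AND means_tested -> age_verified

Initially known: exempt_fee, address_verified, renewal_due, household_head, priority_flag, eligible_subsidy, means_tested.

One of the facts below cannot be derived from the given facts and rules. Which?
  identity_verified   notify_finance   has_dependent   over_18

identity_verified

Round 1 — r2, r4, r7, derive application_complete, over_18, has_dependent.
Round 2 — r1, r12, derive has_valid_id, age_verified.
Round 3 — r5, r8, derive income_below_cap, resident.
Round 4 — r3, derive case_approved.
Round 5 — r9, derive notify_finance.
Round 6 — r6, derive citizen.
Derived: over_18 (round 1), has_dependent (round 1), notify_finance (round 5). identity_verified never appears in any round.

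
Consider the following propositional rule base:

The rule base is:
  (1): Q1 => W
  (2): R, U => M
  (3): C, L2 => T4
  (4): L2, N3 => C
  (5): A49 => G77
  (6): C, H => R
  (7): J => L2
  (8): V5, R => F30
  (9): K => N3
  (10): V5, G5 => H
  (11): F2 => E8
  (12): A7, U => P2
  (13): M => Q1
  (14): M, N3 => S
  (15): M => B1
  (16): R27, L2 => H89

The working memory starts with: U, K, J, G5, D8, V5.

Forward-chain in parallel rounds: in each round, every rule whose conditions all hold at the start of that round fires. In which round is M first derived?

4

[1] (7) [J => L2]; (9) [K => N3]; (10) [V5, G5 => H]. ⇒ new: L2, N3, H.
[2] (4) [L2, N3 => C]. ⇒ new: C.
[3] (3) [C, L2 => T4]; (6) [C, H => R]. ⇒ new: T4, R.
[4] (2) [R, U => M]; (8) [V5, R => F30]. ⇒ new: M, F30.
M first appears in round 4.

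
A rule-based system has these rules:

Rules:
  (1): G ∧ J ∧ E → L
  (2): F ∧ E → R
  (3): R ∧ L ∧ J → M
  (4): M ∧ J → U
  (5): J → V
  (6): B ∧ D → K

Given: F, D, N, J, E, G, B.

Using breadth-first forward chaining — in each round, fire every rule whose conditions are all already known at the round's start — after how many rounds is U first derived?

3

Round 1 — (1), (2), (5), (6), derive L, R, V, K.
Round 2 — (3), derive M.
Round 3 — (4), derive U.
U first appears in round 3.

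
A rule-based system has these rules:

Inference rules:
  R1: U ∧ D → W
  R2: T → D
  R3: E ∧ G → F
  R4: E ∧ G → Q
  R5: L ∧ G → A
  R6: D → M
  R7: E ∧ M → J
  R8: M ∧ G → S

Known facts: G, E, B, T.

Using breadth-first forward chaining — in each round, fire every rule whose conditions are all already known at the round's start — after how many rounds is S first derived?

Round 1: R2 [T → D]; R3 [E ∧ G → F]; R4 [E ∧ G → Q]. Adds D, F, Q.
Round 2: R6 [D → M]. Adds M.
Round 3: R7 [E ∧ M → J]; R8 [M ∧ G → S]. Adds J, S.
S first appears in round 3.

3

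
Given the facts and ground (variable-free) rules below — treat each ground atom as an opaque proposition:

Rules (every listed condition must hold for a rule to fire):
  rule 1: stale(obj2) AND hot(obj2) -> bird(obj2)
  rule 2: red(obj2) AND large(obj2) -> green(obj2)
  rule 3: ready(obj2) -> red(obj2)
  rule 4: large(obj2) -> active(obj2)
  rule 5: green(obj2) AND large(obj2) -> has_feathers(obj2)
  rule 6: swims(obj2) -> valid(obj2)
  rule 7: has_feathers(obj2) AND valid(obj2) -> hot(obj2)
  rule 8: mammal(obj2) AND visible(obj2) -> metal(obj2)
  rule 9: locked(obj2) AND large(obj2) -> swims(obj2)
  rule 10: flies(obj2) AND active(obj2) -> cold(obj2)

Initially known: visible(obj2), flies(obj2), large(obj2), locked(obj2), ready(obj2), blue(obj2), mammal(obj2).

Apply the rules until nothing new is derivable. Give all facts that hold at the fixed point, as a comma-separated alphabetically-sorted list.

Round 1 fires rule 3, rule 4, rule 8, rule 9, giving red(obj2), active(obj2), metal(obj2), swims(obj2).
Round 2 fires rule 2, rule 6, rule 10, giving green(obj2), valid(obj2), cold(obj2).
Round 3 fires rule 5, giving has_feathers(obj2).
Round 4 fires rule 7, giving hot(obj2).

active(obj2), blue(obj2), cold(obj2), flies(obj2), green(obj2), has_feathers(obj2), hot(obj2), large(obj2), locked(obj2), mammal(obj2), metal(obj2), ready(obj2), red(obj2), swims(obj2), valid(obj2), visible(obj2)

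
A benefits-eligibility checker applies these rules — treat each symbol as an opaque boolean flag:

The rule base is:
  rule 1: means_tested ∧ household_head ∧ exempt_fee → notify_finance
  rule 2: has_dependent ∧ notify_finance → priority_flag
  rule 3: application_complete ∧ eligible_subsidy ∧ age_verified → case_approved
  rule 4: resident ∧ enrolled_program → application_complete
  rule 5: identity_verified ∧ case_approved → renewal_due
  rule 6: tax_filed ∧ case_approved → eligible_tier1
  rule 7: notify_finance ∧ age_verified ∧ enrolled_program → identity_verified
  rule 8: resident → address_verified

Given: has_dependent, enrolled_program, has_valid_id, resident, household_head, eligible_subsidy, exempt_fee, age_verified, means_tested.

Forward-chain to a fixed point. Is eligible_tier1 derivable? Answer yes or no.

Round 1 — rule 1, rule 4, rule 8, derive notify_finance, application_complete, address_verified.
Round 2 — rule 2, rule 3, rule 7, derive priority_flag, case_approved, identity_verified.
Round 3 — rule 5, derive renewal_due.
Fixed point reached. eligible_tier1 is concluded only by rule 6; rule 6 needs tax_filed (never derived).

no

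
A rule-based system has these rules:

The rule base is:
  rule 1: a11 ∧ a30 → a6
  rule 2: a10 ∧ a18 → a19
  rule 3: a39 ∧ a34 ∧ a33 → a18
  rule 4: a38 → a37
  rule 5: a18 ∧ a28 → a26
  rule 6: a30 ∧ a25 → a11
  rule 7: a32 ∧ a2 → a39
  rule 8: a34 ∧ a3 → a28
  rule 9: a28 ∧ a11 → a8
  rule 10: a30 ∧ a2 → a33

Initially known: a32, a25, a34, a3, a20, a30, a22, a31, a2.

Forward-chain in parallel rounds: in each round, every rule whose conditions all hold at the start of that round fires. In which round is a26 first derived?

3

Round 1: rule 6 [a30 ∧ a25 → a11]; rule 7 [a32 ∧ a2 → a39]; rule 8 [a34 ∧ a3 → a28]; rule 10 [a30 ∧ a2 → a33]. New: a11, a39, a28, a33.
Round 2: rule 1 [a11 ∧ a30 → a6]; rule 3 [a39 ∧ a34 ∧ a33 → a18]; rule 9 [a28 ∧ a11 → a8]. New: a6, a18, a8.
Round 3: rule 5 [a18 ∧ a28 → a26]. New: a26.
a26 first appears in round 3.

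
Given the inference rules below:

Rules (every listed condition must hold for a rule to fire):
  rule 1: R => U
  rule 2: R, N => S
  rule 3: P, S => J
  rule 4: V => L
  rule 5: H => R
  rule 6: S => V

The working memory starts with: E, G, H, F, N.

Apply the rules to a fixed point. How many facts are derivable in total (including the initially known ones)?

Round 1 — rule 5, derive R.
Round 2 — rule 1, rule 2, derive U, S.
Round 3 — rule 6, derive V.
Round 4 — rule 4, derive L.
Closure: {E, F, G, H, L, N, R, S, U, V} — 10 facts.

10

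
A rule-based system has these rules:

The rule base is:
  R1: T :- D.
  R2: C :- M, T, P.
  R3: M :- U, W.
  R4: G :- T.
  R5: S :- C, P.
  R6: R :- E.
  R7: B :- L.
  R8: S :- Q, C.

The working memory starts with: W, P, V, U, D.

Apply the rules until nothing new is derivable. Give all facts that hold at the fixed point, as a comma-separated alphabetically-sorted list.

Round 1 — R1, R3, derive T, M.
Round 2 — R2, R4, derive C, G.
Round 3 — R5, derive S.

C, D, G, M, P, S, T, U, V, W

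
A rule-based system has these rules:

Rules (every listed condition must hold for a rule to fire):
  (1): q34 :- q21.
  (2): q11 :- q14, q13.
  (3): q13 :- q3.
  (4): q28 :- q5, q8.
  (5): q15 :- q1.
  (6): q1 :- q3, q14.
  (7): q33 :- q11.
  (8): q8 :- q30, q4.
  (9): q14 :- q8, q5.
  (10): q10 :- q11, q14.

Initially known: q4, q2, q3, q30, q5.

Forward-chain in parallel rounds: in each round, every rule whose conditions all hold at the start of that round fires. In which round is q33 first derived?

4

Round 1 fires (3), (8), giving q13, q8.
Round 2 fires (4), (9), giving q28, q14.
Round 3 fires (2), (6), giving q11, q1.
Round 4 fires (5), (7), (10), giving q15, q33, q10.
q33 first appears in round 4.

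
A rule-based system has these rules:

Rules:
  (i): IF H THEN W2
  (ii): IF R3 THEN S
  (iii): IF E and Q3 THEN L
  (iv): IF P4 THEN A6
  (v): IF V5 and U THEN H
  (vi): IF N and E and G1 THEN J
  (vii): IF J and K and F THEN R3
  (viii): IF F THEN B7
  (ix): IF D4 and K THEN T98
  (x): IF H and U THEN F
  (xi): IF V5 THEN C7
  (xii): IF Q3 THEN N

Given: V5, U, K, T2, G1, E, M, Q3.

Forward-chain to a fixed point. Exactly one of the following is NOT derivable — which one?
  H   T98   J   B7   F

Round 1 — (iii), (v), (xi), (xii), derive L, H, C7, N.
Round 2 — (i), (vi), (x), derive W2, J, F.
Round 3 — (vii), (viii), derive R3, B7.
Round 4 — (ii), derive S.
Derived: J (round 2), H (round 1), F (round 2), B7 (round 3). T98 never appears in any round.

T98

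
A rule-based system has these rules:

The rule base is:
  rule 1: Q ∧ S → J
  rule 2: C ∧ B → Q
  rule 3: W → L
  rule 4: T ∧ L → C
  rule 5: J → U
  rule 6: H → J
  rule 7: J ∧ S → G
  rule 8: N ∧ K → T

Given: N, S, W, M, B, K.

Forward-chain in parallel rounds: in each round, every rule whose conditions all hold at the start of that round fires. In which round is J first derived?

Round 1: rule 3 [W → L]; rule 8 [N ∧ K → T]. New: L, T.
Round 2: rule 4 [T ∧ L → C]. New: C.
Round 3: rule 2 [C ∧ B → Q]. New: Q.
Round 4: rule 1 [Q ∧ S → J]. New: J.
J first appears in round 4.

4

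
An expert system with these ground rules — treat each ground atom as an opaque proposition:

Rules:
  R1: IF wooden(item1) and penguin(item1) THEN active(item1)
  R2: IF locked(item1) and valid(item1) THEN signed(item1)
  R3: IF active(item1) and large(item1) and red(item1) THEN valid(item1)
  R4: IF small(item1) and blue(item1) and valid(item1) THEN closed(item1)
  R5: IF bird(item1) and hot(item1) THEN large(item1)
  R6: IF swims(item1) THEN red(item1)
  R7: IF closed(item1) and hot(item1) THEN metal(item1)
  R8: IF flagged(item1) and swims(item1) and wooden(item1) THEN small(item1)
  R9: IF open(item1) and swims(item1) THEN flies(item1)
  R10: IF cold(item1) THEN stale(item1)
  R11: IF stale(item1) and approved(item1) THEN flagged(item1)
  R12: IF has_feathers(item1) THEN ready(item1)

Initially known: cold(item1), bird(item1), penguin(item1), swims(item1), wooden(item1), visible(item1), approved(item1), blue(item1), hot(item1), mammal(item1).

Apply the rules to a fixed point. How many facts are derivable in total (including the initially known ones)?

19

Round 1 fires R1, R5, R6, R10, giving active(item1), large(item1), red(item1), stale(item1).
Round 2 fires R3, R11, giving valid(item1), flagged(item1).
Round 3 fires R8, giving small(item1).
Round 4 fires R4, giving closed(item1).
Round 5 fires R7, giving metal(item1).
Closure: {active(item1), approved(item1), bird(item1), blue(item1), closed(item1), cold(item1), flagged(item1), hot(item1), large(item1), mammal(item1), metal(item1), penguin(item1), red(item1), small(item1), stale(item1), swims(item1), valid(item1), visible(item1), wooden(item1)} — 19 facts.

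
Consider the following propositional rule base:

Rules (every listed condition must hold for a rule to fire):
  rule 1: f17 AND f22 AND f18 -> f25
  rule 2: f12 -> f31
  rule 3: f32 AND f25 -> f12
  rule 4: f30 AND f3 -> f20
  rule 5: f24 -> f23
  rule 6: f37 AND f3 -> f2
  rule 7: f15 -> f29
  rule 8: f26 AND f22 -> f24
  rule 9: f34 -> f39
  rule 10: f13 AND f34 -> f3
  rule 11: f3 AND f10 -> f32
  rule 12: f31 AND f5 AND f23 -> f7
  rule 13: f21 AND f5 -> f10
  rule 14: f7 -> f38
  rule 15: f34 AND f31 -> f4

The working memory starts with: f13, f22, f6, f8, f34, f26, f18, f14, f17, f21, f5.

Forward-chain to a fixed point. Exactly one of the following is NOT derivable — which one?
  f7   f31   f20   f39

[1] rule 1 [f17 AND f22 AND f18 -> f25]; rule 8 [f26 AND f22 -> f24]; rule 9 [f34 -> f39]; rule 10 [f13 AND f34 -> f3]; rule 13 [f21 AND f5 -> f10]. ⇒ new: f25, f24, f39, f3, f10.
[2] rule 5 [f24 -> f23]; rule 11 [f3 AND f10 -> f32]. ⇒ new: f23, f32.
[3] rule 3 [f32 AND f25 -> f12]. ⇒ new: f12.
[4] rule 2 [f12 -> f31]. ⇒ new: f31.
[5] rule 12 [f31 AND f5 AND f23 -> f7]; rule 15 [f34 AND f31 -> f4]. ⇒ new: f7, f4.
[6] rule 14 [f7 -> f38]. ⇒ new: f38.
Derived: f39 (round 1), f7 (round 5), f31 (round 4). f20 never appears in any round.

f20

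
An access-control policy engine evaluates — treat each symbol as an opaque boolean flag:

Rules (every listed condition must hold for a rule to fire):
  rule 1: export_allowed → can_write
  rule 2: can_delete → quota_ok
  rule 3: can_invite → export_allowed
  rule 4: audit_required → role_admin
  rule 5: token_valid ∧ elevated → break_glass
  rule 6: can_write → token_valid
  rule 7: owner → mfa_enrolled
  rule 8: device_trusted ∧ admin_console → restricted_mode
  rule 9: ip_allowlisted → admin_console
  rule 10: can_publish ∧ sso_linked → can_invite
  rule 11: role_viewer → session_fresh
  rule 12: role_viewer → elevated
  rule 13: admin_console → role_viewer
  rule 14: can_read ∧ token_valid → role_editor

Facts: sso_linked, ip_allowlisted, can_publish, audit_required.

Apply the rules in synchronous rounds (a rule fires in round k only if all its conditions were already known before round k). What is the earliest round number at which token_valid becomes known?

Round 1: rule 4 [audit_required → role_admin]; rule 9 [ip_allowlisted → admin_console]; rule 10 [can_publish ∧ sso_linked → can_invite]. New: role_admin, admin_console, can_invite.
Round 2: rule 3 [can_invite → export_allowed]; rule 13 [admin_console → role_viewer]. New: export_allowed, role_viewer.
Round 3: rule 1 [export_allowed → can_write]; rule 11 [role_viewer → session_fresh]; rule 12 [role_viewer → elevated]. New: can_write, session_fresh, elevated.
Round 4: rule 6 [can_write → token_valid]. New: token_valid.
token_valid first appears in round 4.

4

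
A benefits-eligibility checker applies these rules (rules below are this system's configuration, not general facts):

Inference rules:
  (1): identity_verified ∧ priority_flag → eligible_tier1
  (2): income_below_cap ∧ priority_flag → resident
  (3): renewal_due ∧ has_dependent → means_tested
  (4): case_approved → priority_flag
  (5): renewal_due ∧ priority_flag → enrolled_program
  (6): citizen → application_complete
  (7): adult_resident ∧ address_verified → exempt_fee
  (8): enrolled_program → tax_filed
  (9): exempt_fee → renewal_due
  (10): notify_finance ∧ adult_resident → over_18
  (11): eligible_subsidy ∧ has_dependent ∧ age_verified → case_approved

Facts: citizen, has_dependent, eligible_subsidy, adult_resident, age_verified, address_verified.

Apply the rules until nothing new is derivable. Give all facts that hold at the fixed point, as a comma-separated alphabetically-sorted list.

Round 1: (6) [citizen → application_complete]; (7) [adult_resident ∧ address_verified → exempt_fee]; (11) [eligible_subsidy ∧ has_dependent ∧ age_verified → case_approved]. Adds application_complete, exempt_fee, case_approved.
Round 2: (4) [case_approved → priority_flag]; (9) [exempt_fee → renewal_due]. Adds priority_flag, renewal_due.
Round 3: (3) [renewal_due ∧ has_dependent → means_tested]; (5) [renewal_due ∧ priority_flag → enrolled_program]. Adds means_tested, enrolled_program.
Round 4: (8) [enrolled_program → tax_filed]. Adds tax_filed.

address_verified, adult_resident, age_verified, application_complete, case_approved, citizen, eligible_subsidy, enrolled_program, exempt_fee, has_dependent, means_tested, priority_flag, renewal_due, tax_filed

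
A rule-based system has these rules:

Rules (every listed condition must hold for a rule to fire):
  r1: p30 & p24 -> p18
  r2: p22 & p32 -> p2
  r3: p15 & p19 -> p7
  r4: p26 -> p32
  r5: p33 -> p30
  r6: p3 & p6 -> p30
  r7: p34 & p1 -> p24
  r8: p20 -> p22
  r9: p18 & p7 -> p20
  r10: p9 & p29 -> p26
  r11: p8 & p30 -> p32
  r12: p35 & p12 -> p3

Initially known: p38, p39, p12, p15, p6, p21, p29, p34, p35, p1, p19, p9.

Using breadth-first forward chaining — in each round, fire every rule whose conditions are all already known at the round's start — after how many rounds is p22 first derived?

[1] r3 [p15 & p19 -> p7]; r7 [p34 & p1 -> p24]; r10 [p9 & p29 -> p26]; r12 [p35 & p12 -> p3]. ⇒ new: p7, p24, p26, p3.
[2] r4 [p26 -> p32]; r6 [p3 & p6 -> p30]. ⇒ new: p32, p30.
[3] r1 [p30 & p24 -> p18]. ⇒ new: p18.
[4] r9 [p18 & p7 -> p20]. ⇒ new: p20.
[5] r8 [p20 -> p22]. ⇒ new: p22.
p22 first appears in round 5.

5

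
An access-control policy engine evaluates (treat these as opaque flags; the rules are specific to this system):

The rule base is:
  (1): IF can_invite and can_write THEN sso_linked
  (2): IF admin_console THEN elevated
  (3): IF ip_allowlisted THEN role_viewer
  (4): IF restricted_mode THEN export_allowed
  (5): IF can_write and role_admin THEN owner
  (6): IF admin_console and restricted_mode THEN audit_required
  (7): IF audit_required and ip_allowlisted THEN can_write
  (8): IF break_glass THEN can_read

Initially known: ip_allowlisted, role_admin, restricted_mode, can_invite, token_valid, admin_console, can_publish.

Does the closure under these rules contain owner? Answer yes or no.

yes

Round 1 — (2), (3), (4), (6), derive elevated, role_viewer, export_allowed, audit_required.
Round 2 — (7), derive can_write.
Round 3 — (1), (5), derive sso_linked, owner.
owner appears in round 3, so it is derivable.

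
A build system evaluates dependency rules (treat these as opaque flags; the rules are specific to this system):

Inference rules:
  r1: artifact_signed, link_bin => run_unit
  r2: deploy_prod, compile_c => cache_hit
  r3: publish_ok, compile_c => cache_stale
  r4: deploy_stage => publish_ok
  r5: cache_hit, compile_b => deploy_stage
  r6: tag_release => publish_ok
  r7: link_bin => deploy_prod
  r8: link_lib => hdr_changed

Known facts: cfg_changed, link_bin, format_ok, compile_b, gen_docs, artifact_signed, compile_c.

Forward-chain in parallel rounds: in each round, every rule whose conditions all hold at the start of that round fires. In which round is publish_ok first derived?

Round 1: r1 [artifact_signed, link_bin => run_unit]; r7 [link_bin => deploy_prod]. Adds run_unit, deploy_prod.
Round 2: r2 [deploy_prod, compile_c => cache_hit]. Adds cache_hit.
Round 3: r5 [cache_hit, compile_b => deploy_stage]. Adds deploy_stage.
Round 4: r4 [deploy_stage => publish_ok]. Adds publish_ok.
publish_ok first appears in round 4.

4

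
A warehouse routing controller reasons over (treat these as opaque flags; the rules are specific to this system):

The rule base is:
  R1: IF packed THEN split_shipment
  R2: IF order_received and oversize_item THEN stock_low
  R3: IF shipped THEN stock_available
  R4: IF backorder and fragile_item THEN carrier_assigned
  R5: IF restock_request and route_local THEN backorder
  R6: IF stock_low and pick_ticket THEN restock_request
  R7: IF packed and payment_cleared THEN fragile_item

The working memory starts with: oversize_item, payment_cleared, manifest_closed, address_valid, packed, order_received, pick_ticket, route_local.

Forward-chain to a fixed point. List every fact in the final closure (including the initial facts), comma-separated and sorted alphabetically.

Round 1: R1 [IF packed THEN split_shipment]; R2 [IF order_received and oversize_item THEN stock_low]; R7 [IF packed and payment_cleared THEN fragile_item]. Adds split_shipment, stock_low, fragile_item.
Round 2: R6 [IF stock_low and pick_ticket THEN restock_request]. Adds restock_request.
Round 3: R5 [IF restock_request and route_local THEN backorder]. Adds backorder.
Round 4: R4 [IF backorder and fragile_item THEN carrier_assigned]. Adds carrier_assigned.

address_valid, backorder, carrier_assigned, fragile_item, manifest_closed, order_received, oversize_item, packed, payment_cleared, pick_ticket, restock_request, route_local, split_shipment, stock_low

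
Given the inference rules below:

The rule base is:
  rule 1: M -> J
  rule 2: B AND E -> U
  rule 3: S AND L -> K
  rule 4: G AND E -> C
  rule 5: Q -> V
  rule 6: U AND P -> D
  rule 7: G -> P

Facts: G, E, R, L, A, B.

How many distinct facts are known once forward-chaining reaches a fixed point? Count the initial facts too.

Round 1: rule 2 [B AND E -> U]; rule 4 [G AND E -> C]; rule 7 [G -> P]. Adds U, C, P.
Round 2: rule 6 [U AND P -> D]. Adds D.
Closure: {A, B, C, D, E, G, L, P, R, U} — 10 facts.

10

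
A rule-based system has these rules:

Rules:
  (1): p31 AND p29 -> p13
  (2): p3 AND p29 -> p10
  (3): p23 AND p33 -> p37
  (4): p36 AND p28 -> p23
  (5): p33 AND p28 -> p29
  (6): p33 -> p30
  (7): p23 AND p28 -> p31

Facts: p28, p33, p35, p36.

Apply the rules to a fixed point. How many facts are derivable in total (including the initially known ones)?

[1] (4) [p36 AND p28 -> p23]; (5) [p33 AND p28 -> p29]; (6) [p33 -> p30]. ⇒ new: p23, p29, p30.
[2] (3) [p23 AND p33 -> p37]; (7) [p23 AND p28 -> p31]. ⇒ new: p37, p31.
[3] (1) [p31 AND p29 -> p13]. ⇒ new: p13.
Closure: {p13, p23, p28, p29, p30, p31, p33, p35, p36, p37} — 10 facts.

10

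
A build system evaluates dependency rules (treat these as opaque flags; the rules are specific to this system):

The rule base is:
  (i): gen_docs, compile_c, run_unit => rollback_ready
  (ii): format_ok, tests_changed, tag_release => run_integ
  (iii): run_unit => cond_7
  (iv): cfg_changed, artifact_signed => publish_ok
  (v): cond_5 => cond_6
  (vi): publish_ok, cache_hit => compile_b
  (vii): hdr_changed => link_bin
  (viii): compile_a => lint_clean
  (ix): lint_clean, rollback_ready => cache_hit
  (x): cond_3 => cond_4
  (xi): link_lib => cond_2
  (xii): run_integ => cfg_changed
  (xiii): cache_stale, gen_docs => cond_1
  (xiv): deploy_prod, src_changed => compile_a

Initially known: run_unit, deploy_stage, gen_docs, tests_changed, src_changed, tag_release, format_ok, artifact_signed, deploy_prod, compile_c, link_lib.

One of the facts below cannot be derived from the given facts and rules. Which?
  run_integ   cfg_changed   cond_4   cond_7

cond_4

Round 1 — (i), (ii), (iii), (xi), (xiv), derive rollback_ready, run_integ, cond_7, cond_2, compile_a.
Round 2 — (viii), (xii), derive lint_clean, cfg_changed.
Round 3 — (iv), (ix), derive publish_ok, cache_hit.
Round 4 — (vi), derive compile_b.
Derived: cfg_changed (round 2), run_integ (round 1), cond_7 (round 1). cond_4 never appears in any round.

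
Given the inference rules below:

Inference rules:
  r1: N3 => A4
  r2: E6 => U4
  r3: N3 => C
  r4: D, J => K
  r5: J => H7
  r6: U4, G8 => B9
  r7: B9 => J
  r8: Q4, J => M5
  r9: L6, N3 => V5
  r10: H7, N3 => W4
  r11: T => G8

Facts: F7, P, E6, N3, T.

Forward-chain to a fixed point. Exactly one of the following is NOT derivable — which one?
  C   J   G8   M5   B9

M5

Round 1: r1 [N3 => A4]; r2 [E6 => U4]; r3 [N3 => C]; r11 [T => G8]. New: A4, U4, C, G8.
Round 2: r6 [U4, G8 => B9]. New: B9.
Round 3: r7 [B9 => J]. New: J.
Round 4: r5 [J => H7]. New: H7.
Round 5: r10 [H7, N3 => W4]. New: W4.
Derived: G8 (round 1), J (round 3), B9 (round 2), C (round 1). M5 never appears in any round.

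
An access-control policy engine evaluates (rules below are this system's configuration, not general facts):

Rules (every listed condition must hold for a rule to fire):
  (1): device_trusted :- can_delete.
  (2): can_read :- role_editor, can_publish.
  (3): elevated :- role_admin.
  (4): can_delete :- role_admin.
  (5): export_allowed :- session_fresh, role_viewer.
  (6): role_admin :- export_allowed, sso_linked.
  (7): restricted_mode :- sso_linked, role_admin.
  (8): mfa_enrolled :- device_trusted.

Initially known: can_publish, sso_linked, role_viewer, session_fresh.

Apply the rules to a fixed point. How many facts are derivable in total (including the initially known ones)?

11

Round 1: (5) [export_allowed :- session_fresh, role_viewer.]. Adds export_allowed.
Round 2: (6) [role_admin :- export_allowed, sso_linked.]. Adds role_admin.
Round 3: (3) [elevated :- role_admin.]; (4) [can_delete :- role_admin.]; (7) [restricted_mode :- sso_linked, role_admin.]. Adds elevated, can_delete, restricted_mode.
Round 4: (1) [device_trusted :- can_delete.]. Adds device_trusted.
Round 5: (8) [mfa_enrolled :- device_trusted.]. Adds mfa_enrolled.
Closure: {can_delete, can_publish, device_trusted, elevated, export_allowed, mfa_enrolled, restricted_mode, role_admin, role_viewer, session_fresh, sso_linked} — 11 facts.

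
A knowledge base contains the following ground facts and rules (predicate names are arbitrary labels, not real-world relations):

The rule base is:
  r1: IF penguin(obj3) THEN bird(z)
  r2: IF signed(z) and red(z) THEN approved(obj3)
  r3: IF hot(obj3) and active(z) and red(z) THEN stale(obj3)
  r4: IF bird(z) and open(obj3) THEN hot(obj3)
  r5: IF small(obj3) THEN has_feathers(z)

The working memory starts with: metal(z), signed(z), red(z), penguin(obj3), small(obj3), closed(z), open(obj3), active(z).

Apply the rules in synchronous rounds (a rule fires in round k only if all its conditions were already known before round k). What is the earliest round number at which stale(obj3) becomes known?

Round 1: r1 [IF penguin(obj3) THEN bird(z)]; r2 [IF signed(z) and red(z) THEN approved(obj3)]; r5 [IF small(obj3) THEN has_feathers(z)]. New: bird(z), approved(obj3), has_feathers(z).
Round 2: r4 [IF bird(z) and open(obj3) THEN hot(obj3)]. New: hot(obj3).
Round 3: r3 [IF hot(obj3) and active(z) and red(z) THEN stale(obj3)]. New: stale(obj3).
stale(obj3) first appears in round 3.

3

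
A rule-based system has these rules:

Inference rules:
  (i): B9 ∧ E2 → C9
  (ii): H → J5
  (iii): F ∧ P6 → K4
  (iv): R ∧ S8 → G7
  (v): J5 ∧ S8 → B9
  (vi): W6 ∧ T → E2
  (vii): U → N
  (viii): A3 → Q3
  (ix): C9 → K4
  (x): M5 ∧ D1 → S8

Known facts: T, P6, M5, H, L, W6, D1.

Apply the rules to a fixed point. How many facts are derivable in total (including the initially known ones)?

13

Round 1 fires (ii), (vi), (x), giving J5, E2, S8.
Round 2 fires (v), giving B9.
Round 3 fires (i), giving C9.
Round 4 fires (ix), giving K4.
Closure: {B9, C9, D1, E2, H, J5, K4, L, M5, P6, S8, T, W6} — 13 facts.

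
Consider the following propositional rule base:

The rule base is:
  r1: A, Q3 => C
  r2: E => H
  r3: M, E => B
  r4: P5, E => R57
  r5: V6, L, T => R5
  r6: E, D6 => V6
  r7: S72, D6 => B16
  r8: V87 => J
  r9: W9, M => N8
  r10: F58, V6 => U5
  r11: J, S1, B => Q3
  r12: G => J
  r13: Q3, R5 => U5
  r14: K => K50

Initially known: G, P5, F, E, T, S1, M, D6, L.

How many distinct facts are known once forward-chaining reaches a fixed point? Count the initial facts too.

Round 1: r2 [E => H]; r3 [M, E => B]; r4 [P5, E => R57]; r6 [E, D6 => V6]; r12 [G => J]. New: H, B, R57, V6, J.
Round 2: r5 [V6, L, T => R5]; r11 [J, S1, B => Q3]. New: R5, Q3.
Round 3: r13 [Q3, R5 => U5]. New: U5.
Closure: {B, D6, E, F, G, H, J, L, M, P5, Q3, R5, R57, S1, T, U5, V6} — 17 facts.

17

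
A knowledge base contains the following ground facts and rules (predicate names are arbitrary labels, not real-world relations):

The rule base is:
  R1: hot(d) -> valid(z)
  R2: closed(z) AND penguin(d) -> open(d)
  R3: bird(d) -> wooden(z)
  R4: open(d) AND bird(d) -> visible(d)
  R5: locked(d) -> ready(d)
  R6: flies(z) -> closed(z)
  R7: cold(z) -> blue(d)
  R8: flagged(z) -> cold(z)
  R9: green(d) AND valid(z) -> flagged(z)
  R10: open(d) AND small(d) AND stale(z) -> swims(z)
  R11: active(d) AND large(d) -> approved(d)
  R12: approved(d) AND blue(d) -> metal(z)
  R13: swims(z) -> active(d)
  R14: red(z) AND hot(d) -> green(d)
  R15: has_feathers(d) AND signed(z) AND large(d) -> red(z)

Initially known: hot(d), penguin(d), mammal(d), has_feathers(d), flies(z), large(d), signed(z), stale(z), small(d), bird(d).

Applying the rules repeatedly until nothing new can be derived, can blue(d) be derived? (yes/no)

Round 1 — R1, R3, R6, R15, derive valid(z), wooden(z), closed(z), red(z).
Round 2 — R2, R14, derive open(d), green(d).
Round 3 — R4, R9, R10, derive visible(d), flagged(z), swims(z).
Round 4 — R8, R13, derive cold(z), active(d).
Round 5 — R7, R11, derive blue(d), approved(d).
Round 6 — R12, derive metal(z).
blue(d) appears in round 5, so it is derivable.

yes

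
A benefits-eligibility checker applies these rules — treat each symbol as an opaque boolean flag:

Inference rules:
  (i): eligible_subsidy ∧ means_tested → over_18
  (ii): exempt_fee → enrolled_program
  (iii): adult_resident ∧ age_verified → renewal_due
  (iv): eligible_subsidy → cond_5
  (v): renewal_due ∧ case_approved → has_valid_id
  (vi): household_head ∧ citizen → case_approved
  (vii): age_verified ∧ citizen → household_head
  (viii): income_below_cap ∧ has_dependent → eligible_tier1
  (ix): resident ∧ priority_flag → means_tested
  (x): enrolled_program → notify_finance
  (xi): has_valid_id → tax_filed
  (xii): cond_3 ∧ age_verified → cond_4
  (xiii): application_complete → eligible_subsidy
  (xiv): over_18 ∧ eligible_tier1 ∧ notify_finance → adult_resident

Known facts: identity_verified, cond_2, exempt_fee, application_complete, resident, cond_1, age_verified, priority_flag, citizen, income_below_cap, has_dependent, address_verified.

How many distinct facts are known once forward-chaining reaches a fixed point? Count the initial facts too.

25

Round 1 fires (ii), (vii), (viii), (ix), (xiii), giving enrolled_program, household_head, eligible_tier1, means_tested, eligible_subsidy.
Round 2 fires (i), (iv), (vi), (x), giving over_18, cond_5, case_approved, notify_finance.
Round 3 fires (xiv), giving adult_resident.
Round 4 fires (iii), giving renewal_due.
Round 5 fires (v), giving has_valid_id.
Round 6 fires (xi), giving tax_filed.
Closure: {address_verified, adult_resident, age_verified, application_complete, case_approved, citizen, cond_1, cond_2, cond_5, eligible_subsidy, eligible_tier1, enrolled_program, exempt_fee, has_dependent, has_valid_id, household_head, identity_verified, income_below_cap, means_tested, notify_finance, over_18, priority_flag, renewal_due, resident, tax_filed} — 25 facts.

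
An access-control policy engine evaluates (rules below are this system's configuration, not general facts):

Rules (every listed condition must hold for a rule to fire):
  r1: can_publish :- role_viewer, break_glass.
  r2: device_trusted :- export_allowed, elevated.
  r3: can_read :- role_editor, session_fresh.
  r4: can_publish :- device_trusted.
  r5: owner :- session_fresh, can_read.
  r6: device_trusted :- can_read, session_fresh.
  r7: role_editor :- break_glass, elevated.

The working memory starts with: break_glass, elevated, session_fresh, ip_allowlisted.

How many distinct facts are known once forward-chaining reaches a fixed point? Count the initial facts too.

Round 1 — r7, derive role_editor.
Round 2 — r3, derive can_read.
Round 3 — r5, r6, derive owner, device_trusted.
Round 4 — r4, derive can_publish.
Closure: {break_glass, can_publish, can_read, device_trusted, elevated, ip_allowlisted, owner, role_editor, session_fresh} — 9 facts.

9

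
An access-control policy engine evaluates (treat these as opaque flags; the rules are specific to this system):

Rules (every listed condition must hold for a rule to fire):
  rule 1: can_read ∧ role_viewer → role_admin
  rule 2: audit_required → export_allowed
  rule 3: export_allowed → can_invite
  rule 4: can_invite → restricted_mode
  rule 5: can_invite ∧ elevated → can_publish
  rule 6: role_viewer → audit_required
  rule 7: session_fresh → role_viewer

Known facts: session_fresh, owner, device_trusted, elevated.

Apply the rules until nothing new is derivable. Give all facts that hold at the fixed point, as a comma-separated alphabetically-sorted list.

audit_required, can_invite, can_publish, device_trusted, elevated, export_allowed, owner, restricted_mode, role_viewer, session_fresh

Round 1 — rule 7, derive role_viewer.
Round 2 — rule 6, derive audit_required.
Round 3 — rule 2, derive export_allowed.
Round 4 — rule 3, derive can_invite.
Round 5 — rule 4, rule 5, derive restricted_mode, can_publish.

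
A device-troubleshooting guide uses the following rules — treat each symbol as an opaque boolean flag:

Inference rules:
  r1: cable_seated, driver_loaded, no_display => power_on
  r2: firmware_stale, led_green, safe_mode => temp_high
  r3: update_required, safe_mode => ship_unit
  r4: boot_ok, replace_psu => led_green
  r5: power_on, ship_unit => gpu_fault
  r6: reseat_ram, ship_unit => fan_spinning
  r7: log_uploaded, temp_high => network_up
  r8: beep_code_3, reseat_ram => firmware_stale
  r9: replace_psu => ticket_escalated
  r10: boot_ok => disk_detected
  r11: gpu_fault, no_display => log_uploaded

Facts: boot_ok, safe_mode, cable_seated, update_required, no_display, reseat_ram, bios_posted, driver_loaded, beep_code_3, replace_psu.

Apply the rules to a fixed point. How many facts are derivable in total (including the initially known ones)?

Round 1: r1 [cable_seated, driver_loaded, no_display => power_on]; r3 [update_required, safe_mode => ship_unit]; r4 [boot_ok, replace_psu => led_green]; r8 [beep_code_3, reseat_ram => firmware_stale]; r9 [replace_psu => ticket_escalated]; r10 [boot_ok => disk_detected]. Adds power_on, ship_unit, led_green, firmware_stale, ticket_escalated, disk_detected.
Round 2: r2 [firmware_stale, led_green, safe_mode => temp_high]; r5 [power_on, ship_unit => gpu_fault]; r6 [reseat_ram, ship_unit => fan_spinning]. Adds temp_high, gpu_fault, fan_spinning.
Round 3: r11 [gpu_fault, no_display => log_uploaded]. Adds log_uploaded.
Round 4: r7 [log_uploaded, temp_high => network_up]. Adds network_up.
Closure: {beep_code_3, bios_posted, boot_ok, cable_seated, disk_detected, driver_loaded, fan_spinning, firmware_stale, gpu_fault, led_green, log_uploaded, network_up, no_display, power_on, replace_psu, reseat_ram, safe_mode, ship_unit, temp_high, ticket_escalated, update_required} — 21 facts.

21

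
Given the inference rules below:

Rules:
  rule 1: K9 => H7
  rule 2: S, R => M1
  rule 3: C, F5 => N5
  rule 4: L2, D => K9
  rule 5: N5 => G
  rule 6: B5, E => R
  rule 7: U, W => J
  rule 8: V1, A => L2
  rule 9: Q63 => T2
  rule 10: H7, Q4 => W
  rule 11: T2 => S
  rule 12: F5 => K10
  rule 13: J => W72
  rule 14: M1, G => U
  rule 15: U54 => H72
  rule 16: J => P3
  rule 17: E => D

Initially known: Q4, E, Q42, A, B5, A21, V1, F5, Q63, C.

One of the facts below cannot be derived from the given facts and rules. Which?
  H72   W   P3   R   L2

[1] rule 3 [C, F5 => N5]; rule 6 [B5, E => R]; rule 8 [V1, A => L2]; rule 9 [Q63 => T2]; rule 12 [F5 => K10]; rule 17 [E => D]. ⇒ new: N5, R, L2, T2, K10, D.
[2] rule 4 [L2, D => K9]; rule 5 [N5 => G]; rule 11 [T2 => S]. ⇒ new: K9, G, S.
[3] rule 1 [K9 => H7]; rule 2 [S, R => M1]. ⇒ new: H7, M1.
[4] rule 10 [H7, Q4 => W]; rule 14 [M1, G => U]. ⇒ new: W, U.
[5] rule 7 [U, W => J]. ⇒ new: J.
[6] rule 13 [J => W72]; rule 16 [J => P3]. ⇒ new: W72, P3.
Derived: W (round 4), R (round 1), L2 (round 1), P3 (round 6). H72 never appears in any round.

H72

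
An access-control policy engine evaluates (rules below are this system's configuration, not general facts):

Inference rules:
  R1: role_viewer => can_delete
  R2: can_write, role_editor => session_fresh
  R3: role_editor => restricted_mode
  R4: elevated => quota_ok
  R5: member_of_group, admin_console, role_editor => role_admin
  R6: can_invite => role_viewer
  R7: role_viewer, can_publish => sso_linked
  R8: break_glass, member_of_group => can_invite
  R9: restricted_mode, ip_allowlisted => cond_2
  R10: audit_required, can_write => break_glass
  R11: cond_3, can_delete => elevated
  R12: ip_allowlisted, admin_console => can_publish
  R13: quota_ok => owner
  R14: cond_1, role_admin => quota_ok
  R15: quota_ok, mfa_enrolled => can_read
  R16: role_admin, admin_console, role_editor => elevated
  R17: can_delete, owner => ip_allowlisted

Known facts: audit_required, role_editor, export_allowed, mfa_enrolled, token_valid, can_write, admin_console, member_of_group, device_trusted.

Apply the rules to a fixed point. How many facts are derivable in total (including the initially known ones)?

[1] R2 [can_write, role_editor => session_fresh]; R3 [role_editor => restricted_mode]; R5 [member_of_group, admin_console, role_editor => role_admin]; R10 [audit_required, can_write => break_glass]. ⇒ new: session_fresh, restricted_mode, role_admin, break_glass.
[2] R8 [break_glass, member_of_group => can_invite]; R16 [role_admin, admin_console, role_editor => elevated]. ⇒ new: can_invite, elevated.
[3] R4 [elevated => quota_ok]; R6 [can_invite => role_viewer]. ⇒ new: quota_ok, role_viewer.
[4] R1 [role_viewer => can_delete]; R13 [quota_ok => owner]; R15 [quota_ok, mfa_enrolled => can_read]. ⇒ new: can_delete, owner, can_read.
[5] R17 [can_delete, owner => ip_allowlisted]. ⇒ new: ip_allowlisted.
[6] R9 [restricted_mode, ip_allowlisted => cond_2]; R12 [ip_allowlisted, admin_console => can_publish]. ⇒ new: cond_2, can_publish.
[7] R7 [role_viewer, can_publish => sso_linked]. ⇒ new: sso_linked.
Closure: {admin_console, audit_required, break_glass, can_delete, can_invite, can_publish, can_read, can_write, cond_2, device_trusted, elevated, export_allowed, ip_allowlisted, member_of_group, mfa_enrolled, owner, quota_ok, restricted_mode, role_admin, role_editor, role_viewer, session_fresh, sso_linked, token_valid} — 24 facts.

24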